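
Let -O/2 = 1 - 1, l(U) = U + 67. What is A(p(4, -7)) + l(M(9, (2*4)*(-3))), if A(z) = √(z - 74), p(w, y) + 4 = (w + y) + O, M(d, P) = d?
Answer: 76 + 9*I ≈ 76.0 + 9.0*I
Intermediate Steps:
l(U) = 67 + U
O = 0 (O = -2*(1 - 1) = -2*0 = 0)
p(w, y) = -4 + w + y (p(w, y) = -4 + ((w + y) + 0) = -4 + (w + y) = -4 + w + y)
A(z) = √(-74 + z)
A(p(4, -7)) + l(M(9, (2*4)*(-3))) = √(-74 + (-4 + 4 - 7)) + (67 + 9) = √(-74 - 7) + 76 = √(-81) + 76 = 9*I + 76 = 76 + 9*I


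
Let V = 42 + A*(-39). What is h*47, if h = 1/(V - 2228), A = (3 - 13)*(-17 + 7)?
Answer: -47/6086 ≈ -0.0077226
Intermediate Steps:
A = 100 (A = -10*(-10) = 100)
V = -3858 (V = 42 + 100*(-39) = 42 - 3900 = -3858)
h = -1/6086 (h = 1/(-3858 - 2228) = 1/(-6086) = -1/6086 ≈ -0.00016431)
h*47 = -1/6086*47 = -47/6086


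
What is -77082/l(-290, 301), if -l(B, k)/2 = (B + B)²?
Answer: 1329/11600 ≈ 0.11457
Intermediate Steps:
l(B, k) = -8*B² (l(B, k) = -2*(B + B)² = -2*4*B² = -8*B²)
-77082/l(-290, 301) = -77082/((-8*(-290)²)) = -77082/((-8*84100)) = -77082/(-672800) = -77082*(-1/672800) = 1329/11600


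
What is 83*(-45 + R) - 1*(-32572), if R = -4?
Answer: 28505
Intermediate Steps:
83*(-45 + R) - 1*(-32572) = 83*(-45 - 4) - 1*(-32572) = 83*(-49) + 32572 = -4067 + 32572 = 28505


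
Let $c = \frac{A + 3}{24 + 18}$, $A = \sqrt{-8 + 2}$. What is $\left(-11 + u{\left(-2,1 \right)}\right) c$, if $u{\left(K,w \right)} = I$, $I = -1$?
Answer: $- \frac{6}{7} - \frac{2 i \sqrt{6}}{7} \approx -0.85714 - 0.69985 i$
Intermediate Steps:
$A = i \sqrt{6}$ ($A = \sqrt{-6} = i \sqrt{6} \approx 2.4495 i$)
$u{\left(K,w \right)} = -1$
$c = \frac{1}{14} + \frac{i \sqrt{6}}{42}$ ($c = \frac{i \sqrt{6} + 3}{24 + 18} = \frac{3 + i \sqrt{6}}{42} = \left(3 + i \sqrt{6}\right) \frac{1}{42} = \frac{1}{14} + \frac{i \sqrt{6}}{42} \approx 0.071429 + 0.058321 i$)
$\left(-11 + u{\left(-2,1 \right)}\right) c = \left(-11 - 1\right) \left(\frac{1}{14} + \frac{i \sqrt{6}}{42}\right) = - 12 \left(\frac{1}{14} + \frac{i \sqrt{6}}{42}\right) = - \frac{6}{7} - \frac{2 i \sqrt{6}}{7}$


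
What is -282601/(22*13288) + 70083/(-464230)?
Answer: -530348413/474514480 ≈ -1.1177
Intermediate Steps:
-282601/(22*13288) + 70083/(-464230) = -282601/292336 + 70083*(-1/464230) = -282601*1/292336 - 5391/35710 = -25691/26576 - 5391/35710 = -530348413/474514480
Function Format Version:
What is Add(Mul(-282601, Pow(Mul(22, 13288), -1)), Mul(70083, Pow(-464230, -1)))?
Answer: Rational(-530348413, 474514480) ≈ -1.1177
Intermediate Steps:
Add(Mul(-282601, Pow(Mul(22, 13288), -1)), Mul(70083, Pow(-464230, -1))) = Add(Mul(-282601, Pow(292336, -1)), Mul(70083, Rational(-1, 464230))) = Add(Mul(-282601, Rational(1, 292336)), Rational(-5391, 35710)) = Add(Rational(-25691, 26576), Rational(-5391, 35710)) = Rational(-530348413, 474514480)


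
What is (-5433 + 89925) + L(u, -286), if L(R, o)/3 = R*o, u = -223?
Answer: 275826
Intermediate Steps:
L(R, o) = 3*R*o (L(R, o) = 3*(R*o) = 3*R*o)
(-5433 + 89925) + L(u, -286) = (-5433 + 89925) + 3*(-223)*(-286) = 84492 + 191334 = 275826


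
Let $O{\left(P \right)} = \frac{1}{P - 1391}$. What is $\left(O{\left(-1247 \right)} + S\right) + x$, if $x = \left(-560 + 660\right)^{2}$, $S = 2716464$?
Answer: $\frac{7192412031}{2638} \approx 2.7265 \cdot 10^{6}$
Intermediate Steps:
$O{\left(P \right)} = \frac{1}{-1391 + P}$
$x = 10000$ ($x = 100^{2} = 10000$)
$\left(O{\left(-1247 \right)} + S\right) + x = \left(\frac{1}{-1391 - 1247} + 2716464\right) + 10000 = \left(\frac{1}{-2638} + 2716464\right) + 10000 = \left(- \frac{1}{2638} + 2716464\right) + 10000 = \frac{7166032031}{2638} + 10000 = \frac{7192412031}{2638}$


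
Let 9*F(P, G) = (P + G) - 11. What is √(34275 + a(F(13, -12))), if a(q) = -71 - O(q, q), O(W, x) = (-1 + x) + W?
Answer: √307865/3 ≈ 184.95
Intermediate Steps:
F(P, G) = -11/9 + G/9 + P/9 (F(P, G) = ((P + G) - 11)/9 = ((G + P) - 11)/9 = (-11 + G + P)/9 = -11/9 + G/9 + P/9)
O(W, x) = -1 + W + x
a(q) = -70 - 2*q (a(q) = -71 - (-1 + q + q) = -71 - (-1 + 2*q) = -71 + (1 - 2*q) = -70 - 2*q)
√(34275 + a(F(13, -12))) = √(34275 + (-70 - 2*(-11/9 + (⅑)*(-12) + (⅑)*13))) = √(34275 + (-70 - 2*(-11/9 - 4/3 + 13/9))) = √(34275 + (-70 - 2*(-10/9))) = √(34275 + (-70 + 20/9)) = √(34275 - 610/9) = √(307865/9) = √307865/3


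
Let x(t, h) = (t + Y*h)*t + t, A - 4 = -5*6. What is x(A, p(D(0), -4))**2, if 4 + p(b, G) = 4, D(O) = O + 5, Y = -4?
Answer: 422500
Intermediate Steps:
D(O) = 5 + O
p(b, G) = 0 (p(b, G) = -4 + 4 = 0)
A = -26 (A = 4 - 5*6 = 4 - 30 = -26)
x(t, h) = t + t*(t - 4*h) (x(t, h) = (t - 4*h)*t + t = t*(t - 4*h) + t = t + t*(t - 4*h))
x(A, p(D(0), -4))**2 = (-26*(1 - 26 - 4*0))**2 = (-26*(1 - 26 + 0))**2 = (-26*(-25))**2 = 650**2 = 422500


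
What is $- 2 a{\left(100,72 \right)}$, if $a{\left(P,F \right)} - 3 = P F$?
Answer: $-14406$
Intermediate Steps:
$a{\left(P,F \right)} = 3 + F P$ ($a{\left(P,F \right)} = 3 + P F = 3 + F P$)
$- 2 a{\left(100,72 \right)} = - 2 \left(3 + 72 \cdot 100\right) = - 2 \left(3 + 7200\right) = \left(-2\right) 7203 = -14406$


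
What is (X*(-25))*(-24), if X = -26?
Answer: -15600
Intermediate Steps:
(X*(-25))*(-24) = -26*(-25)*(-24) = 650*(-24) = -15600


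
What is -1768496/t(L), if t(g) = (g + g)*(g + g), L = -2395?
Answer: -442124/5736025 ≈ -0.077078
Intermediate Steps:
t(g) = 4*g² (t(g) = (2*g)*(2*g) = 4*g²)
-1768496/t(L) = -1768496/(4*(-2395)²) = -1768496/(4*5736025) = -1768496/22944100 = -1768496*1/22944100 = -442124/5736025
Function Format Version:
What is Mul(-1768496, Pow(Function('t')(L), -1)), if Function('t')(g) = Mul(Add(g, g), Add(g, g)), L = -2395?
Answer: Rational(-442124, 5736025) ≈ -0.077078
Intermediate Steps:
Function('t')(g) = Mul(4, Pow(g, 2)) (Function('t')(g) = Mul(Mul(2, g), Mul(2, g)) = Mul(4, Pow(g, 2)))
Mul(-1768496, Pow(Function('t')(L), -1)) = Mul(-1768496, Pow(Mul(4, Pow(-2395, 2)), -1)) = Mul(-1768496, Pow(Mul(4, 5736025), -1)) = Mul(-1768496, Pow(22944100, -1)) = Mul(-1768496, Rational(1, 22944100)) = Rational(-442124, 5736025)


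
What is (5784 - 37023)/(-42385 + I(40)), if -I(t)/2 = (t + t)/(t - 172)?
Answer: 1030887/1398665 ≈ 0.73705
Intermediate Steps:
I(t) = -4*t/(-172 + t) (I(t) = -2*(t + t)/(t - 172) = -2*2*t/(-172 + t) = -4*t/(-172 + t))
(5784 - 37023)/(-42385 + I(40)) = (5784 - 37023)/(-42385 - 4*40/(-172 + 40)) = -31239/(-42385 - 4*40/(-132)) = -31239/(-42385 - 4*40*(-1/132)) = -31239/(-42385 + 40/33) = -31239/(-1398665/33) = -31239*(-33/1398665) = 1030887/1398665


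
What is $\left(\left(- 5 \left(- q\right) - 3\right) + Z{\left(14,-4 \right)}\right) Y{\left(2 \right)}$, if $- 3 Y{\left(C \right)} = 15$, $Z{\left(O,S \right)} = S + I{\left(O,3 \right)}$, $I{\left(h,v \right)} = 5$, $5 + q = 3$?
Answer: $60$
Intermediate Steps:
$q = -2$ ($q = -5 + 3 = -2$)
$Z{\left(O,S \right)} = 5 + S$ ($Z{\left(O,S \right)} = S + 5 = 5 + S$)
$Y{\left(C \right)} = -5$ ($Y{\left(C \right)} = \left(- \frac{1}{3}\right) 15 = -5$)
$\left(\left(- 5 \left(- q\right) - 3\right) + Z{\left(14,-4 \right)}\right) Y{\left(2 \right)} = \left(\left(- 5 \left(\left(-1\right) \left(-2\right)\right) - 3\right) + \left(5 - 4\right)\right) \left(-5\right) = \left(\left(\left(-5\right) 2 - 3\right) + 1\right) \left(-5\right) = \left(\left(-10 - 3\right) + 1\right) \left(-5\right) = \left(-13 + 1\right) \left(-5\right) = \left(-12\right) \left(-5\right) = 60$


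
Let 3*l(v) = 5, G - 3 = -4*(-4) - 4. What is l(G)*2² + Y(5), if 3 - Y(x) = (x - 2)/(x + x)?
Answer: 281/30 ≈ 9.3667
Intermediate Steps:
G = 15 (G = 3 + (-4*(-4) - 4) = 3 + (16 - 4) = 3 + 12 = 15)
l(v) = 5/3 (l(v) = (⅓)*5 = 5/3)
Y(x) = 3 - (-2 + x)/(2*x) (Y(x) = 3 - (x - 2)/(x + x) = 3 - (-2 + x)/(2*x))
l(G)*2² + Y(5) = (5/3)*2² + (5/2 + 1/5) = (5/3)*4 + (5/2 + ⅕) = 20/3 + 27/10 = 281/30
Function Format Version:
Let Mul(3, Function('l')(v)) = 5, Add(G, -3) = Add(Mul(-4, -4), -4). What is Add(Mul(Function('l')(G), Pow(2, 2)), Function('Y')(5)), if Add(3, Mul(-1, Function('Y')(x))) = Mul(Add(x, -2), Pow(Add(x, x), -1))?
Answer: Rational(281, 30) ≈ 9.3667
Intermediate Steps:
G = 15 (G = Add(3, Add(Mul(-4, -4), -4)) = Add(3, Add(16, -4)) = Add(3, 12) = 15)
Function('l')(v) = Rational(5, 3) (Function('l')(v) = Mul(Rational(1, 3), 5) = Rational(5, 3))
Function('Y')(x) = Add(3, Mul(Rational(-1, 2), Pow(x, -1), Add(-2, x))) (Function('Y')(x) = Add(3, Mul(-1, Mul(Add(x, -2), Pow(Add(x, x), -1)))) = Add(3, Mul(-1, Mul(Add(-2, x), Pow(Mul(2, x), -1)))) = Add(3, Mul(-1, Mul(Add(-2, x), Mul(Rational(1, 2), Pow(x, -1))))) = Add(3, Mul(-1, Mul(Rational(1, 2), Pow(x, -1), Add(-2, x)))) = Add(3, Mul(Rational(-1, 2), Pow(x, -1), Add(-2, x))))
Add(Mul(Function('l')(G), Pow(2, 2)), Function('Y')(5)) = Add(Mul(Rational(5, 3), Pow(2, 2)), Add(Rational(5, 2), Pow(5, -1))) = Add(Mul(Rational(5, 3), 4), Add(Rational(5, 2), Rational(1, 5))) = Add(Rational(20, 3), Rational(27, 10)) = Rational(281, 30)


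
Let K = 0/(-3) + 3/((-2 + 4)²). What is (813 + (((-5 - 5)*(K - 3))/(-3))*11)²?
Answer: 2134521/4 ≈ 5.3363e+5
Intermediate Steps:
K = ¾ (K = 0*(-⅓) + 3/(2²) = 0 + 3/4 = 0 + 3*(¼) = 0 + ¾ = ¾ ≈ 0.75000)
(813 + (((-5 - 5)*(K - 3))/(-3))*11)² = (813 + (((-5 - 5)*(¾ - 3))/(-3))*11)² = (813 + (-10*(-9/4)*(-⅓))*11)² = (813 + ((45/2)*(-⅓))*11)² = (813 - 15/2*11)² = (813 - 165/2)² = (1461/2)² = 2134521/4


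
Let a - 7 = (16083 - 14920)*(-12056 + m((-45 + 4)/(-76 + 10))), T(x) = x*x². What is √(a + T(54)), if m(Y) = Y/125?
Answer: I*√37743790447110/1650 ≈ 3723.4*I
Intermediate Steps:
m(Y) = Y/125 (m(Y) = Y*(1/125) = Y/125)
T(x) = x³
a = -115674200567/8250 (a = 7 + (16083 - 14920)*(-12056 + ((-45 + 4)/(-76 + 10))/125) = 7 + 1163*(-12056 + (-41/(-66))/125) = 7 + 1163*(-12056 + (-41*(-1/66))/125) = 7 + 1163*(-12056 + (1/125)*(41/66)) = 7 + 1163*(-12056 + 41/8250) = 7 + 1163*(-99461959/8250) = 7 - 115674258317/8250 = -115674200567/8250 ≈ -1.4021e+7)
√(a + T(54)) = √(-115674200567/8250 + 54³) = √(-115674200567/8250 + 157464) = √(-114375122567/8250) = I*√37743790447110/1650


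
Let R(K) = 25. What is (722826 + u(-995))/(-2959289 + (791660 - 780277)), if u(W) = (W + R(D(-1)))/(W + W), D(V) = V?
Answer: -143842471/586633294 ≈ -0.24520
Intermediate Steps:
u(W) = (25 + W)/(2*W) (u(W) = (W + 25)/(W + W) = (25 + W)/((2*W)) = (25 + W)*(1/(2*W)) = (25 + W)/(2*W))
(722826 + u(-995))/(-2959289 + (791660 - 780277)) = (722826 + (½)*(25 - 995)/(-995))/(-2959289 + (791660 - 780277)) = (722826 + (½)*(-1/995)*(-970))/(-2959289 + 11383) = (722826 + 97/199)/(-2947906) = (143842471/199)*(-1/2947906) = -143842471/586633294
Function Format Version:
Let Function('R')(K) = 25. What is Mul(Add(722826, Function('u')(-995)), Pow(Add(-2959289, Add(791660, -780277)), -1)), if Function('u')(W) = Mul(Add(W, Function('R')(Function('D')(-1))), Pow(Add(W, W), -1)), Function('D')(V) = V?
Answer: Rational(-143842471, 586633294) ≈ -0.24520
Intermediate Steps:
Function('u')(W) = Mul(Rational(1, 2), Pow(W, -1), Add(25, W)) (Function('u')(W) = Mul(Add(W, 25), Pow(Add(W, W), -1)) = Mul(Add(25, W), Pow(Mul(2, W), -1)) = Mul(Add(25, W), Mul(Rational(1, 2), Pow(W, -1))) = Mul(Rational(1, 2), Pow(W, -1), Add(25, W)))
Mul(Add(722826, Function('u')(-995)), Pow(Add(-2959289, Add(791660, -780277)), -1)) = Mul(Add(722826, Mul(Rational(1, 2), Pow(-995, -1), Add(25, -995))), Pow(Add(-2959289, Add(791660, -780277)), -1)) = Mul(Add(722826, Mul(Rational(1, 2), Rational(-1, 995), -970)), Pow(Add(-2959289, 11383), -1)) = Mul(Add(722826, Rational(97, 199)), Pow(-2947906, -1)) = Mul(Rational(143842471, 199), Rational(-1, 2947906)) = Rational(-143842471, 586633294)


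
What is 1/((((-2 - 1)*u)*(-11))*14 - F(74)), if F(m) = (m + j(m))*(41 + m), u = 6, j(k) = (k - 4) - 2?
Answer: -1/13558 ≈ -7.3757e-5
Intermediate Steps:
j(k) = -6 + k (j(k) = (-4 + k) - 2 = -6 + k)
F(m) = (-6 + 2*m)*(41 + m) (F(m) = (m + (-6 + m))*(41 + m) = (-6 + 2*m)*(41 + m))
1/((((-2 - 1)*u)*(-11))*14 - F(74)) = 1/((((-2 - 1)*6)*(-11))*14 - (-246 + 2*74² + 76*74)) = 1/((-3*6*(-11))*14 - (-246 + 2*5476 + 5624)) = 1/(-18*(-11)*14 - (-246 + 10952 + 5624)) = 1/(198*14 - 1*16330) = 1/(2772 - 16330) = 1/(-13558) = -1/13558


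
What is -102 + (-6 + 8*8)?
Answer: -44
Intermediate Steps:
-102 + (-6 + 8*8) = -102 + (-6 + 64) = -102 + 58 = -44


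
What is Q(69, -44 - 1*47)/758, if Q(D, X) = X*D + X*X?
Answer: 1001/379 ≈ 2.6412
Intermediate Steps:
Q(D, X) = X**2 + D*X (Q(D, X) = D*X + X**2 = X**2 + D*X)
Q(69, -44 - 1*47)/758 = ((-44 - 1*47)*(69 + (-44 - 1*47)))/758 = ((-44 - 47)*(69 + (-44 - 47)))*(1/758) = -91*(69 - 91)*(1/758) = -91*(-22)*(1/758) = 2002*(1/758) = 1001/379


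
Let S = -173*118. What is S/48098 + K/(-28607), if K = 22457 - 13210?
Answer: -514372752/687969743 ≈ -0.74767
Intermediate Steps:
S = -20414
K = 9247
S/48098 + K/(-28607) = -20414/48098 + 9247/(-28607) = -20414*1/48098 + 9247*(-1/28607) = -10207/24049 - 9247/28607 = -514372752/687969743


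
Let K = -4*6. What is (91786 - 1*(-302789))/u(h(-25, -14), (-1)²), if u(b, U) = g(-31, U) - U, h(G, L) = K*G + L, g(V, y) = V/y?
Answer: -394575/32 ≈ -12330.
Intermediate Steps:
K = -24
h(G, L) = L - 24*G (h(G, L) = -24*G + L = L - 24*G)
u(b, U) = -U - 31/U (u(b, U) = -31/U - U = -U - 31/U)
(91786 - 1*(-302789))/u(h(-25, -14), (-1)²) = (91786 - 1*(-302789))/(-1*(-1)² - 31/((-1)²)) = (91786 + 302789)/(-1*1 - 31/1) = 394575/(-1 - 31*1) = 394575/(-1 - 31) = 394575/(-32) = 394575*(-1/32) = -394575/32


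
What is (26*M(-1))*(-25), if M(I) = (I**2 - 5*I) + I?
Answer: -3250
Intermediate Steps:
M(I) = I**2 - 4*I
(26*M(-1))*(-25) = (26*(-(-4 - 1)))*(-25) = (26*(-1*(-5)))*(-25) = (26*5)*(-25) = 130*(-25) = -3250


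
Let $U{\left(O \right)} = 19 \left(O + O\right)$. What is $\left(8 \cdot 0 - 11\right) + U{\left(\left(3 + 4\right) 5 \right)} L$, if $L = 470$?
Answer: $625089$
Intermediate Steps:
$U{\left(O \right)} = 38 O$ ($U{\left(O \right)} = 19 \cdot 2 O = 38 O$)
$\left(8 \cdot 0 - 11\right) + U{\left(\left(3 + 4\right) 5 \right)} L = \left(8 \cdot 0 - 11\right) + 38 \left(3 + 4\right) 5 \cdot 470 = \left(0 - 11\right) + 38 \cdot 7 \cdot 5 \cdot 470 = -11 + 38 \cdot 35 \cdot 470 = -11 + 1330 \cdot 470 = -11 + 625100 = 625089$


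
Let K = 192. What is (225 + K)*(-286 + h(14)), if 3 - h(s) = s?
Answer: -123849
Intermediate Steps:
h(s) = 3 - s
(225 + K)*(-286 + h(14)) = (225 + 192)*(-286 + (3 - 1*14)) = 417*(-286 + (3 - 14)) = 417*(-286 - 11) = 417*(-297) = -123849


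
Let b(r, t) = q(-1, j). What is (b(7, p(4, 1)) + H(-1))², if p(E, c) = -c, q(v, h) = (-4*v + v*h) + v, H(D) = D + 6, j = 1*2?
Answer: 36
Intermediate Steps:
j = 2
H(D) = 6 + D
q(v, h) = -3*v + h*v (q(v, h) = (-4*v + h*v) + v = -3*v + h*v)
b(r, t) = 1 (b(r, t) = -(-3 + 2) = -1*(-1) = 1)
(b(7, p(4, 1)) + H(-1))² = (1 + (6 - 1))² = (1 + 5)² = 6² = 36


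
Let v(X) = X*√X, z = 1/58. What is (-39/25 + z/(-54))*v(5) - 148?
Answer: -148 - 122173*√5/15660 ≈ -165.44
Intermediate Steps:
z = 1/58 ≈ 0.017241
v(X) = X^(3/2)
(-39/25 + z/(-54))*v(5) - 148 = (-39/25 + (1/58)/(-54))*5^(3/2) - 148 = (-39*1/25 + (1/58)*(-1/54))*(5*√5) - 148 = (-39/25 - 1/3132)*(5*√5) - 148 = -122173*√5/15660 - 148 = -148 - 122173*√5/15660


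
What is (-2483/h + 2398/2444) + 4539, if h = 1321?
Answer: 7325684871/1614262 ≈ 4538.1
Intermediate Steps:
(-2483/h + 2398/2444) + 4539 = (-2483/1321 + 2398/2444) + 4539 = (-2483*1/1321 + 2398*(1/2444)) + 4539 = (-2483/1321 + 1199/1222) + 4539 = -1450347/1614262 + 4539 = 7325684871/1614262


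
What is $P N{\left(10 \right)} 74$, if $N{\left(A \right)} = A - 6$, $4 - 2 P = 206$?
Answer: $-29896$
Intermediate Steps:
$P = -101$ ($P = 2 - 103 = -101$)
$N{\left(A \right)} = -6 + A$ ($N{\left(A \right)} = A - 6 = -6 + A$)
$P N{\left(10 \right)} 74 = - 101 \left(-6 + 10\right) 74 = \left(-101\right) 4 \cdot 74 = \left(-404\right) 74 = -29896$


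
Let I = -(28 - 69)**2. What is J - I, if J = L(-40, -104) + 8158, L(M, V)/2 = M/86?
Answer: 423037/43 ≈ 9838.1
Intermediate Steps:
L(M, V) = M/43 (L(M, V) = 2*(M/86) = M/43)
I = -1681 (I = -1*(-41)**2 = -1*1681 = -1681)
J = 350754/43 (J = (1/43)*(-40) + 8158 = -40/43 + 8158 = 350754/43 ≈ 8157.1)
J - I = 350754/43 - 1*(-1681) = 350754/43 + 1681 = 423037/43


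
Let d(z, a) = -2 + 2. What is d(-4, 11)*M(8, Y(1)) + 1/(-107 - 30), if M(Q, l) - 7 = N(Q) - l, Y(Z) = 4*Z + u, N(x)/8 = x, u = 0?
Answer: -1/137 ≈ -0.0072993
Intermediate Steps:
N(x) = 8*x
d(z, a) = 0
Y(Z) = 4*Z (Y(Z) = 4*Z + 0 = 4*Z)
M(Q, l) = 7 - l + 8*Q (M(Q, l) = 7 + (8*Q - l) = 7 + (-l + 8*Q) = 7 - l + 8*Q)
d(-4, 11)*M(8, Y(1)) + 1/(-107 - 30) = 0*(7 - 4 + 8*8) + 1/(-107 - 30) = 0*(7 - 1*4 + 64) + 1/(-137) = 0*(7 - 4 + 64) - 1/137 = 0*67 - 1/137 = 0 - 1/137 = -1/137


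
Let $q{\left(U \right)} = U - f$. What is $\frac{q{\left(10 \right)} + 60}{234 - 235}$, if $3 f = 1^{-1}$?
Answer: $- \frac{209}{3} \approx -69.667$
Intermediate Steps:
$f = \frac{1}{3}$ ($f = \frac{1}{3 \cdot 1} = \frac{1}{3} \cdot 1 = \frac{1}{3} \approx 0.33333$)
$q{\left(U \right)} = - \frac{1}{3} + U$ ($q{\left(U \right)} = U - \frac{1}{3} = - \frac{1}{3} + U$)
$\frac{q{\left(10 \right)} + 60}{234 - 235} = \frac{\left(- \frac{1}{3} + 10\right) + 60}{234 - 235} = \frac{\frac{29}{3} + 60}{-1} = \frac{209}{3} \left(-1\right) = - \frac{209}{3}$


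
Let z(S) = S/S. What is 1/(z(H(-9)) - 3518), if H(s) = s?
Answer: -1/3517 ≈ -0.00028433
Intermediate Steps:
z(S) = 1
1/(z(H(-9)) - 3518) = 1/(1 - 3518) = 1/(-3517) = -1/3517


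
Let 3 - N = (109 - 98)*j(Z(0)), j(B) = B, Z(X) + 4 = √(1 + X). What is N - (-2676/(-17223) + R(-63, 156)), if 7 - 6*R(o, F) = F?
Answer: 2090113/34446 ≈ 60.678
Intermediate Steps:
R(o, F) = 7/6 - F/6
Z(X) = -4 + √(1 + X)
N = 36 (N = 3 - (109 - 98)*(-4 + √(1 + 0)) = 3 - 11*(-4 + √1) = 3 - 11*(-4 + 1) = 3 - 11*(-3) = 3 - 1*(-33) = 3 + 33 = 36)
N - (-2676/(-17223) + R(-63, 156)) = 36 - (-2676/(-17223) + (7/6 - ⅙*156)) = 36 - (-2676*(-1/17223) + (7/6 - 26)) = 36 - (892/5741 - 149/6) = 36 - 1*(-850057/34446) = 36 + 850057/34446 = 2090113/34446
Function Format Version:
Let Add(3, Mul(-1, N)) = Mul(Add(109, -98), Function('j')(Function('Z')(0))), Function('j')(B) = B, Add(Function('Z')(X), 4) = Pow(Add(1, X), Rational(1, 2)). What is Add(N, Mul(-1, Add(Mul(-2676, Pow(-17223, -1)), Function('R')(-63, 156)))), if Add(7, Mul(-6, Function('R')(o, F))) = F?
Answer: Rational(2090113, 34446) ≈ 60.678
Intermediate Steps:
Function('R')(o, F) = Add(Rational(7, 6), Mul(Rational(-1, 6), F))
Function('Z')(X) = Add(-4, Pow(Add(1, X), Rational(1, 2)))
N = 36 (N = Add(3, Mul(-1, Mul(Add(109, -98), Add(-4, Pow(Add(1, 0), Rational(1, 2)))))) = Add(3, Mul(-1, Mul(11, Add(-4, Pow(1, Rational(1, 2)))))) = Add(3, Mul(-1, Mul(11, Add(-4, 1)))) = Add(3, Mul(-1, Mul(11, -3))) = Add(3, Mul(-1, -33)) = Add(3, 33) = 36)
Add(N, Mul(-1, Add(Mul(-2676, Pow(-17223, -1)), Function('R')(-63, 156)))) = Add(36, Mul(-1, Add(Mul(-2676, Pow(-17223, -1)), Add(Rational(7, 6), Mul(Rational(-1, 6), 156))))) = Add(36, Mul(-1, Add(Mul(-2676, Rational(-1, 17223)), Add(Rational(7, 6), -26)))) = Add(36, Mul(-1, Add(Rational(892, 5741), Rational(-149, 6)))) = Add(36, Mul(-1, Rational(-850057, 34446))) = Add(36, Rational(850057, 34446)) = Rational(2090113, 34446)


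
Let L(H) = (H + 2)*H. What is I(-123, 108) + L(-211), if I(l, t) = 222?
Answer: 44321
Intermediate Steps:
L(H) = H*(2 + H) (L(H) = (2 + H)*H = H*(2 + H))
I(-123, 108) + L(-211) = 222 - 211*(2 - 211) = 222 - 211*(-209) = 222 + 44099 = 44321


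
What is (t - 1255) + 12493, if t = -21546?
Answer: -10308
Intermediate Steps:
(t - 1255) + 12493 = (-21546 - 1255) + 12493 = -22801 + 12493 = -10308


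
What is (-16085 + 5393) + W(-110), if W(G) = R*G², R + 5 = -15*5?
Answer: -978692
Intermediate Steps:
R = -80 (R = -5 - 15*5 = -5 - 75 = -80)
W(G) = -80*G²
(-16085 + 5393) + W(-110) = (-16085 + 5393) - 80*(-110)² = -10692 - 80*12100 = -10692 - 968000 = -978692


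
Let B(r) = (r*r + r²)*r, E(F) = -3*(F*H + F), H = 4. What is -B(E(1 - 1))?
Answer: 0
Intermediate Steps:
E(F) = -15*F (E(F) = -3*(F*4 + F) = -3*(4*F + F) = -15*F)
B(r) = 2*r³ (B(r) = (r² + r²)*r = (2*r²)*r = 2*r³)
-B(E(1 - 1)) = -2*(-15*(1 - 1))³ = -2*(-15*0)³ = -2*0³ = -2*0 = -1*0 = 0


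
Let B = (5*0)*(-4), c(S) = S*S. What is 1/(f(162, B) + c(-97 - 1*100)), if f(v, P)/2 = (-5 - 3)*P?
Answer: 1/38809 ≈ 2.5767e-5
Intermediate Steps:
c(S) = S²
B = 0 (B = 0*(-4) = 0)
f(v, P) = -16*P (f(v, P) = 2*((-5 - 3)*P) = 2*(-8*P) = -16*P)
1/(f(162, B) + c(-97 - 1*100)) = 1/(-16*0 + (-97 - 1*100)²) = 1/(0 + (-97 - 100)²) = 1/(0 + (-197)²) = 1/(0 + 38809) = 1/38809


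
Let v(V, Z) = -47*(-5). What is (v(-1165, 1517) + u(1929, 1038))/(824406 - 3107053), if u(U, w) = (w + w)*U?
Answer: -4004839/2282647 ≈ -1.7545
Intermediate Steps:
u(U, w) = 2*U*w (u(U, w) = (2*w)*U = 2*U*w)
v(V, Z) = 235
(v(-1165, 1517) + u(1929, 1038))/(824406 - 3107053) = (235 + 2*1929*1038)/(824406 - 3107053) = (235 + 4004604)/(-2282647) = 4004839*(-1/2282647) = -4004839/2282647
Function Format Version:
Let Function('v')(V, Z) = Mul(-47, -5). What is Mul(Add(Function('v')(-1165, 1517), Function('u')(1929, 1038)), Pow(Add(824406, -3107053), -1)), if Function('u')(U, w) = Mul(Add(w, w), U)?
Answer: Rational(-4004839, 2282647) ≈ -1.7545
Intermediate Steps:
Function('u')(U, w) = Mul(2, U, w) (Function('u')(U, w) = Mul(Mul(2, w), U) = Mul(2, U, w))
Function('v')(V, Z) = 235
Mul(Add(Function('v')(-1165, 1517), Function('u')(1929, 1038)), Pow(Add(824406, -3107053), -1)) = Mul(Add(235, Mul(2, 1929, 1038)), Pow(Add(824406, -3107053), -1)) = Mul(Add(235, 4004604), Pow(-2282647, -1)) = Mul(4004839, Rational(-1, 2282647)) = Rational(-4004839, 2282647)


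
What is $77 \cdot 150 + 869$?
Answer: $12419$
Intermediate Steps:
$77 \cdot 150 + 869 = 11550 + 869 = 12419$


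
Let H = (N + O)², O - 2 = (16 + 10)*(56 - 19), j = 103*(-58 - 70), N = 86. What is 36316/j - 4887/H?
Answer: -278491807/100940000 ≈ -2.7590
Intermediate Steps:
j = -13184 (j = 103*(-128) = -13184)
O = 964 (O = 2 + (16 + 10)*(56 - 19) = 2 + 26*37 = 2 + 962 = 964)
H = 1102500 (H = (86 + 964)² = 1050² = 1102500)
36316/j - 4887/H = 36316/(-13184) - 4887/1102500 = 36316*(-1/13184) - 4887*1/1102500 = -9079/3296 - 543/122500 = -278491807/100940000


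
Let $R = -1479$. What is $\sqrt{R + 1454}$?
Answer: $5 i \approx 5.0 i$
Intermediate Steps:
$\sqrt{R + 1454} = \sqrt{-1479 + 1454} = \sqrt{-25} = 5 i$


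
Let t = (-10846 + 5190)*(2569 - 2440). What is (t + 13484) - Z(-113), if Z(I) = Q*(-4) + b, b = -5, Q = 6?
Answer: -716111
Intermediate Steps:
t = -729624 (t = -5656*129 = -729624)
Z(I) = -29 (Z(I) = 6*(-4) - 5 = -24 - 5 = -29)
(t + 13484) - Z(-113) = (-729624 + 13484) - 1*(-29) = -716140 + 29 = -716111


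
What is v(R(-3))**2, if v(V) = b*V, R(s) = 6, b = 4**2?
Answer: 9216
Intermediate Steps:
b = 16
v(V) = 16*V
v(R(-3))**2 = (16*6)**2 = 96**2 = 9216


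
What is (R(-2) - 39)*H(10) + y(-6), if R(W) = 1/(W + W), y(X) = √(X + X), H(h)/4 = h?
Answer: -1570 + 2*I*√3 ≈ -1570.0 + 3.4641*I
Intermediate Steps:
H(h) = 4*h
y(X) = √2*√X (y(X) = √(2*X) = √2*√X)
R(W) = 1/(2*W)
(R(-2) - 39)*H(10) + y(-6) = ((½)/(-2) - 39)*(4*10) + √2*√(-6) = ((½)*(-½) - 39)*40 + √2*(I*√6) = (-¼ - 39)*40 + 2*I*√3 = -157/4*40 + 2*I*√3 = -1570 + 2*I*√3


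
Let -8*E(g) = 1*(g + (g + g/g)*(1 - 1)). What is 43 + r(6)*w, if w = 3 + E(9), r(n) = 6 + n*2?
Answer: 307/4 ≈ 76.750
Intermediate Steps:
r(n) = 6 + 2*n
E(g) = -g/8 (E(g) = -(g + (g + g/g)*(1 - 1))/8 = -(g + (g + 1)*0)/8 = -(g + (1 + g)*0)/8 = -(g + 0)/8 = -g/8)
w = 15/8 (w = 3 - 1/8*9 = 3 - 9/8 = 15/8 ≈ 1.8750)
43 + r(6)*w = 43 + (6 + 2*6)*(15/8) = 43 + (6 + 12)*(15/8) = 43 + 18*(15/8) = 43 + 135/4 = 307/4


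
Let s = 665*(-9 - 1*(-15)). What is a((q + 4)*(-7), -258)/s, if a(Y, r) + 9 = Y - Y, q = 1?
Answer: -3/1330 ≈ -0.0022556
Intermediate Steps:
s = 3990 (s = 665*(-9 + 15) = 665*6 = 3990)
a(Y, r) = -9 (a(Y, r) = -9 + (Y - Y) = -9 + 0 = -9)
a((q + 4)*(-7), -258)/s = -9/3990 = -9*1/3990 = -3/1330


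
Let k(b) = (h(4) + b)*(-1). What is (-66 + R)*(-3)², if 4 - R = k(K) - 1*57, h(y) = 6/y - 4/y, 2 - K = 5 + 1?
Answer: -153/2 ≈ -76.500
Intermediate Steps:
K = -4 (K = 2 - (5 + 1) = 2 - 1*6 = 2 - 6 = -4)
h(y) = 2/y
k(b) = -½ - b (k(b) = (2/4 + b)*(-1) = (2*(¼) + b)*(-1) = (½ + b)*(-1) = -½ - b)
R = 115/2 (R = 4 - ((-½ - 1*(-4)) - 1*57) = 4 - ((-½ + 4) - 57) = 4 - (7/2 - 57) = 4 - 1*(-107/2) = 4 + 107/2 = 115/2 ≈ 57.500)
(-66 + R)*(-3)² = (-66 + 115/2)*(-3)² = -17/2*9 = -153/2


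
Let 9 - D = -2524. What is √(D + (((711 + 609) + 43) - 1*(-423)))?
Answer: √4319 ≈ 65.719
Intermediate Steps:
D = 2533 (D = 9 - 1*(-2524) = 9 + 2524 = 2533)
√(D + (((711 + 609) + 43) - 1*(-423))) = √(2533 + (((711 + 609) + 43) - 1*(-423))) = √(2533 + ((1320 + 43) + 423)) = √(2533 + (1363 + 423)) = √(2533 + 1786) = √4319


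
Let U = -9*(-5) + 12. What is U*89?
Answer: 5073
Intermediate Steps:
U = 57 (U = 45 + 12 = 57)
U*89 = 57*89 = 5073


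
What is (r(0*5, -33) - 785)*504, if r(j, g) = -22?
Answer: -406728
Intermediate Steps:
(r(0*5, -33) - 785)*504 = (-22 - 785)*504 = -807*504 = -406728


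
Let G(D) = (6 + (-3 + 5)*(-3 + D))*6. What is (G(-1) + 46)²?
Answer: 1156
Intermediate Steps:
G(D) = 12*D (G(D) = (6 + 2*(-3 + D))*6 = (6 + (-6 + 2*D))*6 = (2*D)*6 = 12*D)
(G(-1) + 46)² = (12*(-1) + 46)² = (-12 + 46)² = 34² = 1156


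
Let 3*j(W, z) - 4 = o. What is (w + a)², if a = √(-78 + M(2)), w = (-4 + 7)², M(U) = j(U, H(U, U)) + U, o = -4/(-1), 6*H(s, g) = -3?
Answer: 23/3 + 12*I*√165 ≈ 7.6667 + 154.14*I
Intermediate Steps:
H(s, g) = -½ (H(s, g) = (⅙)*(-3) = -½)
o = 4 (o = -4*(-1) = 4)
j(W, z) = 8/3 (j(W, z) = 4/3 + (⅓)*4 = 4/3 + 4/3 = 8/3)
M(U) = 8/3 + U
w = 9 (w = 3² = 9)
a = 2*I*√165/3 (a = √(-78 + (8/3 + 2)) = √(-78 + 14/3) = √(-220/3) = 2*I*√165/3 ≈ 8.5635*I)
(w + a)² = (9 + 2*I*√165/3)²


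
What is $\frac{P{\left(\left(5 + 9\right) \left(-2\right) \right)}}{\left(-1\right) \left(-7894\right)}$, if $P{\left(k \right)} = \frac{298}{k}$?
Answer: $- \frac{149}{110516} \approx -0.0013482$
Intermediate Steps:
$\frac{P{\left(\left(5 + 9\right) \left(-2\right) \right)}}{\left(-1\right) \left(-7894\right)} = \frac{298 \frac{1}{\left(5 + 9\right) \left(-2\right)}}{\left(-1\right) \left(-7894\right)} = \frac{298 \frac{1}{14 \left(-2\right)}}{7894} = \frac{298}{-28} \cdot \frac{1}{7894} = 298 \left(- \frac{1}{28}\right) \frac{1}{7894} = \left(- \frac{149}{14}\right) \frac{1}{7894} = - \frac{149}{110516}$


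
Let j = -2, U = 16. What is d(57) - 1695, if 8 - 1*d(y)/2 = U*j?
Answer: -1615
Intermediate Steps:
d(y) = 80 (d(y) = 16 - 32*(-2) = 16 - 2*(-32) = 16 + 64 = 80)
d(57) - 1695 = 80 - 1695 = -1615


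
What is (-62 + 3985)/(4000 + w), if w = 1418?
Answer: 3923/5418 ≈ 0.72407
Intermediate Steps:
(-62 + 3985)/(4000 + w) = (-62 + 3985)/(4000 + 1418) = 3923/5418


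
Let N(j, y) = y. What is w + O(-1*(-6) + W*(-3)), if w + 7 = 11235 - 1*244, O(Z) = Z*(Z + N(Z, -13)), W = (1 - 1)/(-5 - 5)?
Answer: 10942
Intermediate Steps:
W = 0 (W = 0/(-10) = 0*(-1/10) = 0)
O(Z) = Z*(-13 + Z) (O(Z) = Z*(Z - 13) = Z*(-13 + Z))
w = 10984 (w = -7 + (11235 - 1*244) = -7 + (11235 - 244) = -7 + 10991 = 10984)
w + O(-1*(-6) + W*(-3)) = 10984 + (-1*(-6) + 0*(-3))*(-13 + (-1*(-6) + 0*(-3))) = 10984 + (6 + 0)*(-13 + (6 + 0)) = 10984 + 6*(-13 + 6) = 10984 + 6*(-7) = 10984 - 42 = 10942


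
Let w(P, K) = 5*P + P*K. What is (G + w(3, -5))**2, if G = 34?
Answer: 1156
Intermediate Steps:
w(P, K) = 5*P + K*P
(G + w(3, -5))**2 = (34 + 3*(5 - 5))**2 = (34 + 3*0)**2 = (34 + 0)**2 = 34**2 = 1156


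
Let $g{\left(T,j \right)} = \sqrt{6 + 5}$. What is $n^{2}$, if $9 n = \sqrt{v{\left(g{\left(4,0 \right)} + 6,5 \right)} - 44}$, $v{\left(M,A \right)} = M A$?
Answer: $- \frac{14}{81} + \frac{5 \sqrt{11}}{81} \approx 0.03189$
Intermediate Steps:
$g{\left(T,j \right)} = \sqrt{11}$
$v{\left(M,A \right)} = A M$
$n = \frac{\sqrt{-14 + 5 \sqrt{11}}}{9}$ ($n = \frac{\sqrt{5 \left(\sqrt{11} + 6\right) - 44}}{9} = \frac{\sqrt{5 \left(6 + \sqrt{11}\right) - 44}}{9} = \frac{\sqrt{\left(30 + 5 \sqrt{11}\right) - 44}}{9} = \frac{\sqrt{-14 + 5 \sqrt{11}}}{9} \approx 0.17858$)
$n^{2} = \left(\frac{\sqrt{-14 + 5 \sqrt{11}}}{9}\right)^{2} = - \frac{14}{81} + \frac{5 \sqrt{11}}{81}$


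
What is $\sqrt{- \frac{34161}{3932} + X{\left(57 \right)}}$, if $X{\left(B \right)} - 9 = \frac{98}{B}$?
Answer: $\frac{5 \sqrt{1020380541}}{112062} \approx 1.4253$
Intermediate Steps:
$X{\left(B \right)} = 9 + \frac{98}{B}$
$\sqrt{- \frac{34161}{3932} + X{\left(57 \right)}} = \sqrt{- \frac{34161}{3932} + \left(9 + \frac{98}{57}\right)} = \sqrt{- \frac{34161}{3932} + \frac{611}{57}} = \sqrt{\frac{455275}{224124}} = \frac{5 \sqrt{1020380541}}{112062}$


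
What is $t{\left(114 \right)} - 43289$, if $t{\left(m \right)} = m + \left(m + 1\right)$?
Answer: $-43060$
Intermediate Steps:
$t{\left(m \right)} = 1 + 2 m$ ($t{\left(m \right)} = m + \left(1 + m\right) = 1 + 2 m$)
$t{\left(114 \right)} - 43289 = \left(1 + 2 \cdot 114\right) - 43289 = \left(1 + 228\right) - 43289 = 229 - 43289 = -43060$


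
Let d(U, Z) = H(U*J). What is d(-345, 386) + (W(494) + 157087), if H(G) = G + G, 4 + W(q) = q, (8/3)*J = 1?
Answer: 629273/4 ≈ 1.5732e+5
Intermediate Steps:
J = 3/8 (J = (3/8)*1 = 3/8 ≈ 0.37500)
W(q) = -4 + q
H(G) = 2*G
d(U, Z) = 3*U/4 (d(U, Z) = 2*(U*(3/8)) = 2*(3*U/8) = 3*U/4)
d(-345, 386) + (W(494) + 157087) = (3/4)*(-345) + ((-4 + 494) + 157087) = -1035/4 + (490 + 157087) = -1035/4 + 157577 = 629273/4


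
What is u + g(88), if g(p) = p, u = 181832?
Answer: 181920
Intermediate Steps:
u + g(88) = 181832 + 88 = 181920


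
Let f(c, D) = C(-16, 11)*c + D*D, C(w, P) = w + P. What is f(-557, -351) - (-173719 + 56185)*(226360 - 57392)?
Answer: 19859610898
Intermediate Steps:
C(w, P) = P + w
f(c, D) = D² - 5*c (f(c, D) = (11 - 16)*c + D*D = -5*c + D² = D² - 5*c)
f(-557, -351) - (-173719 + 56185)*(226360 - 57392) = ((-351)² - 5*(-557)) - (-173719 + 56185)*(226360 - 57392) = (123201 + 2785) - (-117534)*168968 = 125986 - 1*(-19859484912) = 125986 + 19859484912 = 19859610898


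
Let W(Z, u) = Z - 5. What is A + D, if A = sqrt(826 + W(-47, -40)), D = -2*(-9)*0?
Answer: 3*sqrt(86) ≈ 27.821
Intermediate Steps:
W(Z, u) = -5 + Z
D = 0 (D = 18*0 = 0)
A = 3*sqrt(86) (A = sqrt(826 + (-5 - 47)) = sqrt(826 - 52) = sqrt(774) = 3*sqrt(86) ≈ 27.821)
A + D = 3*sqrt(86) + 0 = 3*sqrt(86)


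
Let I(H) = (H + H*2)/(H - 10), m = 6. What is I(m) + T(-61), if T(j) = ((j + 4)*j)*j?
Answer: -424203/2 ≈ -2.1210e+5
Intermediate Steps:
I(H) = 3*H/(-10 + H) (I(H) = (H + 2*H)/(-10 + H) = (3*H)/(-10 + H) = 3*H/(-10 + H))
T(j) = j²*(4 + j) (T(j) = ((4 + j)*j)*j = (j*(4 + j))*j = j²*(4 + j))
I(m) + T(-61) = 3*6/(-10 + 6) + (-61)²*(4 - 61) = 3*6/(-4) + 3721*(-57) = 3*6*(-¼) - 212097 = -9/2 - 212097 = -424203/2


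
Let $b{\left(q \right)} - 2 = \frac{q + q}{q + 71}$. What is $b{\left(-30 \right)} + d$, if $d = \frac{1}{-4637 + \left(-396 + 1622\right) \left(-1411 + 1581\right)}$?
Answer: $\frac{4483267}{8355103} \approx 0.53659$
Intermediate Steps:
$b{\left(q \right)} = 2 + \frac{2 q}{71 + q}$ ($b{\left(q \right)} = 2 + \frac{q + q}{q + 71} = 2 + \frac{2 q}{71 + q}$)
$d = \frac{1}{203783}$ ($d = \frac{1}{-4637 + 1226 \cdot 170} = \frac{1}{-4637 + 208420} = \frac{1}{203783} \approx 4.9072 \cdot 10^{-6}$)
$b{\left(-30 \right)} + d = \frac{2 \left(71 + 2 \left(-30\right)\right)}{71 - 30} + \frac{1}{203783} = \frac{2 \left(71 - 60\right)}{41} + \frac{1}{203783} = 2 \cdot \frac{1}{41} \cdot 11 + \frac{1}{203783} = \frac{22}{41} + \frac{1}{203783} = \frac{4483267}{8355103}$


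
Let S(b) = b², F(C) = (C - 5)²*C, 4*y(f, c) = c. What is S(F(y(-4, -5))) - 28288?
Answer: -106102023/4096 ≈ -25904.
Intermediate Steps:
y(f, c) = c/4
F(C) = C*(-5 + C)² (F(C) = (-5 + C)²*C = C*(-5 + C)²)
S(F(y(-4, -5))) - 28288 = (((¼)*(-5))*(-5 + (¼)*(-5))²)² - 28288 = (-5*(-5 - 5/4)²/4)² - 28288 = (-5*(-25/4)²/4)² - 28288 = (-5/4*625/16)² - 28288 = (-3125/64)² - 28288 = 9765625/4096 - 28288 = -106102023/4096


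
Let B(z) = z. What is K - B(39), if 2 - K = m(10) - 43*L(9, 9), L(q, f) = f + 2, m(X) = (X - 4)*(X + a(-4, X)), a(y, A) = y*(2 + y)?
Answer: 328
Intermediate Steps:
m(X) = (-4 + X)*(8 + X) (m(X) = (X - 4)*(X - 4*(2 - 4)) = (-4 + X)*(X - 4*(-2)) = (-4 + X)*(X + 8) = (-4 + X)*(8 + X))
L(q, f) = 2 + f
K = 367 (K = 2 - ((-32 + 10**2 + 4*10) - 43*(2 + 9)) = 2 - ((-32 + 100 + 40) - 43*11) = 2 - (108 - 473) = 2 - 1*(-365) = 2 + 365 = 367)
K - B(39) = 367 - 1*39 = 367 - 39 = 328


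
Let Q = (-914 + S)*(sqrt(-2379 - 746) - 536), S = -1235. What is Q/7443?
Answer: 1151864/7443 - 53725*I*sqrt(5)/7443 ≈ 154.76 - 16.14*I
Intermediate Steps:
Q = 1151864 - 53725*I*sqrt(5) (Q = (-914 - 1235)*(sqrt(-2379 - 746) - 536) = -2149*(sqrt(-3125) - 536) = -2149*(25*I*sqrt(5) - 536) = -2149*(-536 + 25*I*sqrt(5)) = 1151864 - 53725*I*sqrt(5) ≈ 1.1519e+6 - 1.2013e+5*I)
Q/7443 = (1151864 - 53725*I*sqrt(5))/7443 = (1151864 - 53725*I*sqrt(5))*(1/7443) = 1151864/7443 - 53725*I*sqrt(5)/7443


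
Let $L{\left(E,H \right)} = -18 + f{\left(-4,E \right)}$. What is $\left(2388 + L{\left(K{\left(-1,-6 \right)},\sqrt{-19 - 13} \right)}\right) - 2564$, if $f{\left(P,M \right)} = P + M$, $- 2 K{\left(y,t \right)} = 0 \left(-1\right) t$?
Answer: $-198$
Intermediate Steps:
$K{\left(y,t \right)} = 0$ ($K{\left(y,t \right)} = - \frac{0 \left(-1\right) t}{2} = - \frac{0 t}{2} = \left(- \frac{1}{2}\right) 0 = 0$)
$f{\left(P,M \right)} = M + P$
$L{\left(E,H \right)} = -22 + E$ ($L{\left(E,H \right)} = -18 + \left(E - 4\right) = -18 + \left(-4 + E\right) = -22 + E$)
$\left(2388 + L{\left(K{\left(-1,-6 \right)},\sqrt{-19 - 13} \right)}\right) - 2564 = \left(2388 + \left(-22 + 0\right)\right) - 2564 = \left(2388 - 22\right) - 2564 = 2366 - 2564 = -198$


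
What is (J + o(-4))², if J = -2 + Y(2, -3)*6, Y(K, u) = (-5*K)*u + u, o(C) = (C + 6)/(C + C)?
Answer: 408321/16 ≈ 25520.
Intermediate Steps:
o(C) = (6 + C)/(2*C) (o(C) = (6 + C)/((2*C)) = (6 + C)*(1/(2*C)) = (6 + C)/(2*C))
Y(K, u) = u - 5*K*u (Y(K, u) = -5*K*u + u = u - 5*K*u)
J = 160 (J = -2 - 3*(1 - 5*2)*6 = -2 - 3*(1 - 10)*6 = -2 - 3*(-9)*6 = -2 + 27*6 = -2 + 162 = 160)
(J + o(-4))² = (160 + (½)*(6 - 4)/(-4))² = (160 + (½)*(-¼)*2)² = (160 - ¼)² = (639/4)² = 408321/16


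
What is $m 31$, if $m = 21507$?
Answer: $666717$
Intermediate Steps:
$m 31 = 21507 \cdot 31 = 666717$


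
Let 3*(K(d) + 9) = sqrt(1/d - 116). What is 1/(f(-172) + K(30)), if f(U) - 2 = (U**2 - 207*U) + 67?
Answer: 17616960/1149471409559 - 21*I*sqrt(2130)/1149471409559 ≈ 1.5326e-5 - 8.4316e-10*I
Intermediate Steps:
f(U) = 69 + U**2 - 207*U (f(U) = 2 + ((U**2 - 207*U) + 67) = 2 + (67 + U**2 - 207*U) = 69 + U**2 - 207*U)
K(d) = -9 + sqrt(-116 + 1/d)/3 (K(d) = -9 + sqrt(1/d - 116)/3 = -9 + sqrt(-116 + 1/d)/3)
1/(f(-172) + K(30)) = 1/((69 + (-172)**2 - 207*(-172)) + (-9 + sqrt(-116 + 1/30)/3)) = 1/((69 + 29584 + 35604) + (-9 + sqrt(-116 + 1/30)/3)) = 1/(65257 + (-9 + sqrt(-3479/30)/3)) = 1/(65257 + (-9 + (7*I*sqrt(2130)/30)/3)) = 1/(65257 + (-9 + 7*I*sqrt(2130)/90)) = 1/(65248 + 7*I*sqrt(2130)/90)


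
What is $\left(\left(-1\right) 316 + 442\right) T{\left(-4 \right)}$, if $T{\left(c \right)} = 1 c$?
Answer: $-504$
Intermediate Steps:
$T{\left(c \right)} = c$
$\left(\left(-1\right) 316 + 442\right) T{\left(-4 \right)} = \left(\left(-1\right) 316 + 442\right) \left(-4\right) = \left(-316 + 442\right) \left(-4\right) = 126 \left(-4\right) = -504$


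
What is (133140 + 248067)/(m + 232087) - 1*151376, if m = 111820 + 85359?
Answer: -64980188809/429266 ≈ -1.5138e+5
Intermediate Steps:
m = 197179
(133140 + 248067)/(m + 232087) - 1*151376 = (133140 + 248067)/(197179 + 232087) - 1*151376 = 381207/429266 - 151376 = -64980188809/429266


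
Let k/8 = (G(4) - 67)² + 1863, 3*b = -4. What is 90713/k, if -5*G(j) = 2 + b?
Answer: 20410425/11465792 ≈ 1.7801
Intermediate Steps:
b = -4/3 (b = (⅓)*(-4) = -4/3 ≈ -1.3333)
G(j) = -2/15 (G(j) = -(2 - 4/3)/5 = -⅕*⅔ = -2/15)
k = 11465792/225 (k = 8*((-2/15 - 67)² + 1863) = 8*((-1007/15)² + 1863) = 8*(1014049/225 + 1863) = 8*(1433224/225) = 11465792/225 ≈ 50959.)
90713/k = 90713/(11465792/225) = 90713*(225/11465792) = 20410425/11465792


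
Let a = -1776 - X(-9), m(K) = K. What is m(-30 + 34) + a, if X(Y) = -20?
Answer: -1752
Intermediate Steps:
a = -1756 (a = -1776 - 1*(-20) = -1776 + 20 = -1756)
m(-30 + 34) + a = (-30 + 34) - 1756 = 4 - 1756 = -1752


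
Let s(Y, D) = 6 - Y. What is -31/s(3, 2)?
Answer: -31/3 ≈ -10.333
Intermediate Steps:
-31/s(3, 2) = -31/(6 - 1*3) = -31/(6 - 3) = -31/3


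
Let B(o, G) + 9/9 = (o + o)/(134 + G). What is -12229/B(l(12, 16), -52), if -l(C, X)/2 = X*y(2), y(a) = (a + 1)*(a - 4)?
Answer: -501389/151 ≈ -3320.5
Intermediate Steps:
y(a) = (1 + a)*(-4 + a)
l(C, X) = 12*X (l(C, X) = -2*X*(-4 + 2² - 3*2) = -2*X*(-4 + 4 - 6) = -2*X*(-6) = -(-12)*X = 12*X)
B(o, G) = -1 + 2*o/(134 + G) (B(o, G) = -1 + (o + o)/(134 + G) = -1 + (2*o)/(134 + G) = -1 + 2*o/(134 + G))
-12229/B(l(12, 16), -52) = -12229*(134 - 52)/(-134 - 1*(-52) + 2*(12*16)) = -12229*82/(-134 + 52 + 2*192) = -12229*82/(-134 + 52 + 384) = -12229/((1/82)*302) = -12229/151/41 = -12229*41/151 = -501389/151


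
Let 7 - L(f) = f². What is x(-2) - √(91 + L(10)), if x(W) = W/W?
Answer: 1 - I*√2 ≈ 1.0 - 1.4142*I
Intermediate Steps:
L(f) = 7 - f²
x(W) = 1
x(-2) - √(91 + L(10)) = 1 - √(91 + (7 - 1*10²)) = 1 - √(91 + (7 - 1*100)) = 1 - √(91 + (7 - 100)) = 1 - √(91 - 93) = 1 - √(-2) = 1 - I*√2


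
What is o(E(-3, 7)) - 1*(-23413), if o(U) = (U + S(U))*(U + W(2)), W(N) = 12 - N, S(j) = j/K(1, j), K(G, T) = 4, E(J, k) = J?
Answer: 93547/4 ≈ 23387.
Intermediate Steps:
S(j) = j/4
o(U) = 5*U*(10 + U)/4 (o(U) = (U + U/4)*(U + (12 - 1*2)) = (5*U/4)*(U + (12 - 2)) = (5*U/4)*(U + 10) = (5*U/4)*(10 + U) = 5*U*(10 + U)/4)
o(E(-3, 7)) - 1*(-23413) = (5/4)*(-3)*(10 - 3) - 1*(-23413) = (5/4)*(-3)*7 + 23413 = -105/4 + 23413 = 93547/4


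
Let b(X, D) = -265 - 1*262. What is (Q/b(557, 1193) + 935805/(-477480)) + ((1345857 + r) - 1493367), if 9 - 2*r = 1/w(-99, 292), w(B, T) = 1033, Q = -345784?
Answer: -2544794564962261/17329054312 ≈ -1.4685e+5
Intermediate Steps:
b(X, D) = -527 (b(X, D) = -265 - 262 = -527)
r = 4648/1033 (r = 9/2 - 1/2/1033 = 9/2 - 1/2*1/1033 = 9/2 - 1/2066 = 4648/1033 ≈ 4.4995)
(Q/b(557, 1193) + 935805/(-477480)) + ((1345857 + r) - 1493367) = (-345784/(-527) + 935805/(-477480)) + ((1345857 + 4648/1033) - 1493367) = (-345784*(-1/527) + 935805*(-1/477480)) + (1390274929/1033 - 1493367) = (345784/527 - 62387/31832) - 152373182/1033 = 10974118339/16775464 - 152373182/1033 = -2544794564962261/17329054312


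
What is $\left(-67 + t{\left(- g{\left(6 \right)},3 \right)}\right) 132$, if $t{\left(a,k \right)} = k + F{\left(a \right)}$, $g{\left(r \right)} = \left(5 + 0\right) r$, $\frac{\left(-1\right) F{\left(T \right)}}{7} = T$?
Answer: $19272$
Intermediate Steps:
$F{\left(T \right)} = - 7 T$
$g{\left(r \right)} = 5 r$
$t{\left(a,k \right)} = k - 7 a$
$\left(-67 + t{\left(- g{\left(6 \right)},3 \right)}\right) 132 = \left(-67 - \left(-3 + 7 \left(- 5 \cdot 6\right)\right)\right) 132 = \left(-67 - \left(-3 + 7 \left(\left(-1\right) 30\right)\right)\right) 132 = \left(-67 + \left(3 - -210\right)\right) 132 = \left(-67 + \left(3 + 210\right)\right) 132 = \left(-67 + 213\right) 132 = 146 \cdot 132 = 19272$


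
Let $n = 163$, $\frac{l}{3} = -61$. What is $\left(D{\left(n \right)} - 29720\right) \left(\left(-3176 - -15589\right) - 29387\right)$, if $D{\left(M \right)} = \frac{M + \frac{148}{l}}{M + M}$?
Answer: $\frac{5015834197491}{9943} \approx 5.0446 \cdot 10^{8}$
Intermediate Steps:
$l = -183$ ($l = 3 \left(-61\right) = -183$)
$D{\left(M \right)} = \frac{- \frac{148}{183} + M}{2 M}$ ($D{\left(M \right)} = \frac{M + \frac{148}{-183}}{M + M} = \frac{M + 148 \left(- \frac{1}{183}\right)}{2 M} = \left(M - \frac{148}{183}\right) \frac{1}{2 M} = \left(- \frac{148}{183} + M\right) \frac{1}{2 M} = \frac{- \frac{148}{183} + M}{2 M}$)
$\left(D{\left(n \right)} - 29720\right) \left(\left(-3176 - -15589\right) - 29387\right) = \left(\frac{-148 + 183 \cdot 163}{366 \cdot 163} - 29720\right) \left(\left(-3176 - -15589\right) - 29387\right) = \left(\frac{1}{366} \cdot \frac{1}{163} \left(-148 + 29829\right) - 29720\right) \left(\left(-3176 + 15589\right) - 29387\right) = \left(\frac{1}{366} \cdot \frac{1}{163} \cdot 29681 - 29720\right) \left(12413 - 29387\right) = \left(\frac{29681}{59658} - 29720\right) \left(-16974\right) = \left(- \frac{1773006079}{59658}\right) \left(-16974\right) = \frac{5015834197491}{9943}$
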